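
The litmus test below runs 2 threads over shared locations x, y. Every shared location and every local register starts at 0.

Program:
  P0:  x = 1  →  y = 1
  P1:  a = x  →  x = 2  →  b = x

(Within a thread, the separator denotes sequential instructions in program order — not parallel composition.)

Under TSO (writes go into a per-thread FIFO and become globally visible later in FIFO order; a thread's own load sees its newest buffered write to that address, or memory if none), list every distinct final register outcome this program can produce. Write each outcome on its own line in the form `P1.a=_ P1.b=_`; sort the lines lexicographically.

outcome vector order: (P1.a,P1.b)
|TSO outcomes| = 3

P1.a=0 P1.b=1
P1.a=0 P1.b=2
P1.a=1 P1.b=2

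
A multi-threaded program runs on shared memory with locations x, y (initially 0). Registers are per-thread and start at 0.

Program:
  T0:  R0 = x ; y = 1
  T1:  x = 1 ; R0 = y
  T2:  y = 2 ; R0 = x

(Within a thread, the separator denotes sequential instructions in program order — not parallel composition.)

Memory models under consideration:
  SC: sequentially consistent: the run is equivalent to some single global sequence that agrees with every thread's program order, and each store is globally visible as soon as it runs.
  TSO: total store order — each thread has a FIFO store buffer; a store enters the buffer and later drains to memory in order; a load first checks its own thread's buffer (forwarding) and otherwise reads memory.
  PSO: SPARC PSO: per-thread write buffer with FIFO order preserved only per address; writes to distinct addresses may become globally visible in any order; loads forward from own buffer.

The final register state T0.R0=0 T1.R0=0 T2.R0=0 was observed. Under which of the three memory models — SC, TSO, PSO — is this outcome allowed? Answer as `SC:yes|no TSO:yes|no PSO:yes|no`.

SC:no TSO:yes PSO:yes

outcome vector order: (T0.R0,T1.R0,T2.R0)
under SC → (0,0,1) (0,1,0) (0,1,1) (0,2,0) (0,2,1) (1,0,1) (1,1,0) (1,1,1) (1,2,0) (1,2,1)
under TSO → (0,0,0) (0,0,1) (0,1,0) (0,1,1) (0,2,0) (0,2,1) (1,0,0) (1,0,1) (1,1,0) (1,1,1) (1,2,0) (1,2,1)
under PSO → (0,0,0) (0,0,1) (0,1,0) (0,1,1) (0,2,0) (0,2,1) (1,0,0) (1,0,1) (1,1,0) (1,1,1) (1,2,0) (1,2,1)
target (0,0,0) ∈ {TSO,PSO}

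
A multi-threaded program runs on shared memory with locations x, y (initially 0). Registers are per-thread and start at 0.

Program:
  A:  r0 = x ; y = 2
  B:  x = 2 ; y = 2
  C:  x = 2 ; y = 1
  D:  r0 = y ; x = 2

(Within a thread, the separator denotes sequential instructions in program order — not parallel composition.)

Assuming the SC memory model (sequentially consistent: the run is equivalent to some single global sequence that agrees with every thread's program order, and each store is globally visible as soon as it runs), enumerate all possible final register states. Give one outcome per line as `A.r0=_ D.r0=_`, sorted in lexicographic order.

outcome vector order: (A.r0,D.r0)
|SC outcomes| = 6

A.r0=0 D.r0=0
A.r0=0 D.r0=1
A.r0=0 D.r0=2
A.r0=2 D.r0=0
A.r0=2 D.r0=1
A.r0=2 D.r0=2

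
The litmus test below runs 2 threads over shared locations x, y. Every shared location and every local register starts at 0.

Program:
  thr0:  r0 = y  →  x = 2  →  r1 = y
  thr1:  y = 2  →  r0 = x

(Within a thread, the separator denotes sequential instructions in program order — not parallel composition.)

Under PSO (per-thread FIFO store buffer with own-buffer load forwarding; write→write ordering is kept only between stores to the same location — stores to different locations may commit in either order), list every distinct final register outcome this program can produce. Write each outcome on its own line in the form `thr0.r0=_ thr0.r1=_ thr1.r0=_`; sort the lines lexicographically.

outcome vector order: (thr0.r0,thr0.r1,thr1.r0)
|PSO outcomes| = 6

thr0.r0=0 thr0.r1=0 thr1.r0=0
thr0.r0=0 thr0.r1=0 thr1.r0=2
thr0.r0=0 thr0.r1=2 thr1.r0=0
thr0.r0=0 thr0.r1=2 thr1.r0=2
thr0.r0=2 thr0.r1=2 thr1.r0=0
thr0.r0=2 thr0.r1=2 thr1.r0=2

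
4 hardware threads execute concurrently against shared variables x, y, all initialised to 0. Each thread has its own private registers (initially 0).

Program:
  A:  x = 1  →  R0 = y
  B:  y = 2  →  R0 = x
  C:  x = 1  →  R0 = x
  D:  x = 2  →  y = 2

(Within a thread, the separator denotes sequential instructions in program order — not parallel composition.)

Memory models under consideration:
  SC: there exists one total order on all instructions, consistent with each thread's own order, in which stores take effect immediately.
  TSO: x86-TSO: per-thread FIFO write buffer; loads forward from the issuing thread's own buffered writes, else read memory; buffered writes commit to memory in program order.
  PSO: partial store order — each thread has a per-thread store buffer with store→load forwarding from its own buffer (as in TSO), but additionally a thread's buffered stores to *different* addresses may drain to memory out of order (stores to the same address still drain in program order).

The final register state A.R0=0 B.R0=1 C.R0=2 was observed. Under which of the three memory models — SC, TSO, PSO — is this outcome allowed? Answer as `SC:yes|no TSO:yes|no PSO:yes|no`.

outcome vector order: (A.R0,B.R0,C.R0)
under SC → <0 1 1>; <0 1 2>; <0 2 1>; <0 2 2>; <2 0 1>; <2 0 2>; <2 1 1>; <2 1 2>; <2 2 1>; <2 2 2>
under TSO → <0 0 1>; <0 0 2>; <0 1 1>; <0 1 2>; <0 2 1>; <0 2 2>; <2 0 1>; <2 0 2>; <2 1 1>; <2 1 2>; <2 2 1>; <2 2 2>
under PSO → <0 0 1>; <0 0 2>; <0 1 1>; <0 1 2>; <0 2 1>; <0 2 2>; <2 0 1>; <2 0 2>; <2 1 1>; <2 1 2>; <2 2 1>; <2 2 2>
target <0 1 2> ∈ {SC,TSO,PSO}

SC:yes TSO:yes PSO:yes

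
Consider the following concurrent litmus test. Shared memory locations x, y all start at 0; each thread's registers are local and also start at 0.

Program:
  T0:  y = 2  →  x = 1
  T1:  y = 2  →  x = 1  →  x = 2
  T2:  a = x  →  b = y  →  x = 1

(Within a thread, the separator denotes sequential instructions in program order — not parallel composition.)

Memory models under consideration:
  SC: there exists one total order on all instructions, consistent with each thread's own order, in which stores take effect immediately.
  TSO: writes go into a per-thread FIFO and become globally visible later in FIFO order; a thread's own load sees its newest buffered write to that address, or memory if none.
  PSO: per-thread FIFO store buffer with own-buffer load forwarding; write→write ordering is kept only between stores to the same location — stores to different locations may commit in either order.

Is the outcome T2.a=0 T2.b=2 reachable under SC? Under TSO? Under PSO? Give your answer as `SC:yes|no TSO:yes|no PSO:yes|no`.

SC:yes TSO:yes PSO:yes

outcome vector order: (T2.a,T2.b)
under SC → <0 0>; <0 2>; <1 2>; <2 2>
under TSO → <0 0>; <0 2>; <1 2>; <2 2>
under PSO → <0 0>; <0 2>; <1 0>; <1 2>; <2 0>; <2 2>
target <0 2> ∈ {SC,TSO,PSO}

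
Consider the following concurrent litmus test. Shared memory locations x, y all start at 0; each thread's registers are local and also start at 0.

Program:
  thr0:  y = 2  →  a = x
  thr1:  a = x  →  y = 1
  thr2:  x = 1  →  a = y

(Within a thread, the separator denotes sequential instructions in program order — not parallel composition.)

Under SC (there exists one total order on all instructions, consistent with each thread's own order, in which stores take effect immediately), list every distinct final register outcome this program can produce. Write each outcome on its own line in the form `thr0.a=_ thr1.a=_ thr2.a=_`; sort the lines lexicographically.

thr0.a=0 thr1.a=0 thr2.a=1
thr0.a=0 thr1.a=0 thr2.a=2
thr0.a=0 thr1.a=1 thr2.a=1
thr0.a=0 thr1.a=1 thr2.a=2
thr0.a=1 thr1.a=0 thr2.a=0
thr0.a=1 thr1.a=0 thr2.a=1
thr0.a=1 thr1.a=0 thr2.a=2
thr0.a=1 thr1.a=1 thr2.a=0
thr0.a=1 thr1.a=1 thr2.a=1
thr0.a=1 thr1.a=1 thr2.a=2

outcome vector order: (thr0.a,thr1.a,thr2.a)
|SC outcomes| = 10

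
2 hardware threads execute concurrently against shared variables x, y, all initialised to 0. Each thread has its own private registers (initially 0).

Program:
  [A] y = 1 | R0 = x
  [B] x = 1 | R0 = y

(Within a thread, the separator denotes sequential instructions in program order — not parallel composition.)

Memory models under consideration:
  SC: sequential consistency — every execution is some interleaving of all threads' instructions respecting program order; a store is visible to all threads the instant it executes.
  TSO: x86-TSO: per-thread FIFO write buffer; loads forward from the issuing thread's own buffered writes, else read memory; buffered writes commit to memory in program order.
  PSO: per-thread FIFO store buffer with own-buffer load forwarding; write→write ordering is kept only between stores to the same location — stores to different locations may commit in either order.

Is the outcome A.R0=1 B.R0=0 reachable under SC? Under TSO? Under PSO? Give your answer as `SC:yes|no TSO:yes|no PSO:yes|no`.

outcome vector order: (A.R0,B.R0)
SC: 3 outcomes — {(0,1), (1,0), (1,1)}
TSO: 4 outcomes — {(0,0), (0,1), (1,0), (1,1)}
PSO: 4 outcomes — {(0,0), (0,1), (1,0), (1,1)}
target (1,0) ∈ {SC,TSO,PSO}

SC:yes TSO:yes PSO:yes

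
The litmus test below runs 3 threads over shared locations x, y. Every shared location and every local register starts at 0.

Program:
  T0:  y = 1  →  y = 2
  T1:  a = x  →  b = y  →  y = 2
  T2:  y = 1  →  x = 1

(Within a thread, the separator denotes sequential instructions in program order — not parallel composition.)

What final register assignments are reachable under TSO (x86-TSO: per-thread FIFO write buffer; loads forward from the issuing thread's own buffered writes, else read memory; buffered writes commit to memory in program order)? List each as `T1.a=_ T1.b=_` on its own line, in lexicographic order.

outcome vector order: (T1.a,T1.b)
|TSO outcomes| = 5

T1.a=0 T1.b=0
T1.a=0 T1.b=1
T1.a=0 T1.b=2
T1.a=1 T1.b=1
T1.a=1 T1.b=2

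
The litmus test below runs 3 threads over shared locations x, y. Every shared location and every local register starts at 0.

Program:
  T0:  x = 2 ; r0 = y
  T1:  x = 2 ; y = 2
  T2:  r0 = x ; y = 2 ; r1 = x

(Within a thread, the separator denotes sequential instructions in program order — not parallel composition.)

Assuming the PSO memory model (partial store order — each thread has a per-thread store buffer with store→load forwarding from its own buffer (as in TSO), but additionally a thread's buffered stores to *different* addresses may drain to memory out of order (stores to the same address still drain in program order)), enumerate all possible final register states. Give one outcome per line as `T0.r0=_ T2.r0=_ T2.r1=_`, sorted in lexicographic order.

T0.r0=0 T2.r0=0 T2.r1=0
T0.r0=0 T2.r0=0 T2.r1=2
T0.r0=0 T2.r0=2 T2.r1=2
T0.r0=2 T2.r0=0 T2.r1=0
T0.r0=2 T2.r0=0 T2.r1=2
T0.r0=2 T2.r0=2 T2.r1=2

outcome vector order: (T0.r0,T2.r0,T2.r1)
|PSO outcomes| = 6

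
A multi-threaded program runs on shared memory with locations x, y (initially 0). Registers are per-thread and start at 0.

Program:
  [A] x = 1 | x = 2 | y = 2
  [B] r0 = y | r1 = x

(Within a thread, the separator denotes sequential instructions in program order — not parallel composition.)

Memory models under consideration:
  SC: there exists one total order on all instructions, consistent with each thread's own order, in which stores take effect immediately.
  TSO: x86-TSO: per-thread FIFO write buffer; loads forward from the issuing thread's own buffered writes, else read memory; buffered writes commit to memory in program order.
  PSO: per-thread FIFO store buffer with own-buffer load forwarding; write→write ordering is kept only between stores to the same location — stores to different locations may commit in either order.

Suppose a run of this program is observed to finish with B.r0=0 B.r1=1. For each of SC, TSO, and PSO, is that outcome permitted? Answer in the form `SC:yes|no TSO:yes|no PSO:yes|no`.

SC:yes TSO:yes PSO:yes

outcome vector order: (B.r0,B.r1)
SC: 4 outcomes — {<0 0>, <0 1>, <0 2>, <2 2>}
TSO: 4 outcomes — {<0 0>, <0 1>, <0 2>, <2 2>}
PSO: 6 outcomes — {<0 0>, <0 1>, <0 2>, <2 0>, <2 1>, <2 2>}
target <0 1> ∈ {SC,TSO,PSO}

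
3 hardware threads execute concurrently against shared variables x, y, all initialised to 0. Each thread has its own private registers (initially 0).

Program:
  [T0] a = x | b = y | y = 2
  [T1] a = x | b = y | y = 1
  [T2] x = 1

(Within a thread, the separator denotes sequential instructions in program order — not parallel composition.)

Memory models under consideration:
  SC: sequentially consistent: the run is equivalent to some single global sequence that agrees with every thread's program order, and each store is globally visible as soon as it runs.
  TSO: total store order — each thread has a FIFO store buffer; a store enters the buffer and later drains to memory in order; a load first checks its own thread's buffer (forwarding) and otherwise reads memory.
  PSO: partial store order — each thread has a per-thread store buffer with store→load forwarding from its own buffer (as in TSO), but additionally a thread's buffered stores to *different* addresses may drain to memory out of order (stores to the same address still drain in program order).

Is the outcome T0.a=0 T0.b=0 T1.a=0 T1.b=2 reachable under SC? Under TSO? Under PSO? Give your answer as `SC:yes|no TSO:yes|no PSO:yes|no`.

SC:yes TSO:yes PSO:yes

outcome vector order: (T0.a,T0.b,T1.a,T1.b)
SC: 12 outcomes — {(0,0,0,0), (0,0,0,2), (0,0,1,0), (0,0,1,2), (0,1,0,0), (0,1,1,0), (1,0,0,0), (1,0,0,2), (1,0,1,0), (1,0,1,2), (1,1,0,0), (1,1,1,0)}
TSO: 12 outcomes — {(0,0,0,0), (0,0,0,2), (0,0,1,0), (0,0,1,2), (0,1,0,0), (0,1,1,0), (1,0,0,0), (1,0,0,2), (1,0,1,0), (1,0,1,2), (1,1,0,0), (1,1,1,0)}
PSO: 12 outcomes — {(0,0,0,0), (0,0,0,2), (0,0,1,0), (0,0,1,2), (0,1,0,0), (0,1,1,0), (1,0,0,0), (1,0,0,2), (1,0,1,0), (1,0,1,2), (1,1,0,0), (1,1,1,0)}
target (0,0,0,2) ∈ {SC,TSO,PSO}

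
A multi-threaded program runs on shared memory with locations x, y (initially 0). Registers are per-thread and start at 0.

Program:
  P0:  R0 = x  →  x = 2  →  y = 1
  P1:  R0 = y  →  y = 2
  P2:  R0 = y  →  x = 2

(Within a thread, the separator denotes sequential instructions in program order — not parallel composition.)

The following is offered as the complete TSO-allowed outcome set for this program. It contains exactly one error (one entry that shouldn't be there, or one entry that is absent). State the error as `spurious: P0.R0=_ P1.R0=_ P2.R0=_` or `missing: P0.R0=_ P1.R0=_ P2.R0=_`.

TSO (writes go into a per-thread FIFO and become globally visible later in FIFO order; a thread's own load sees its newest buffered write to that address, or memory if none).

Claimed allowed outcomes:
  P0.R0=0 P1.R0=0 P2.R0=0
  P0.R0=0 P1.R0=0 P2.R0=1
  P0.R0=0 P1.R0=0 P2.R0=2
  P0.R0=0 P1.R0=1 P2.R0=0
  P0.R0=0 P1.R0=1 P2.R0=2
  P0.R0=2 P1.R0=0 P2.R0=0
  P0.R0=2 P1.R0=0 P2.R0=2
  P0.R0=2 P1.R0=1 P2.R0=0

missing: P0.R0=0 P1.R0=1 P2.R0=1

outcome vector order: (P0.R0,P1.R0,P2.R0)
under TSO → <0 0 0>, <0 0 1>, <0 0 2>, <0 1 0>, <0 1 1>, <0 1 2>, <2 0 0>, <2 0 2>, <2 1 0>
TSO∖claimed = {<0 1 1>}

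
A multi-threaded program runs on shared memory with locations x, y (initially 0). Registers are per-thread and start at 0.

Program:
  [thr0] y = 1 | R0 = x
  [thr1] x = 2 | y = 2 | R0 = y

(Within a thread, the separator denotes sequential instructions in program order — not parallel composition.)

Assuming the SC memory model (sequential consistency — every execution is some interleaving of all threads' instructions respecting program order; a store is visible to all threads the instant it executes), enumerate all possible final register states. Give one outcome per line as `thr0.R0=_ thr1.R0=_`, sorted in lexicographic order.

outcome vector order: (thr0.R0,thr1.R0)
|SC outcomes| = 3

thr0.R0=0 thr1.R0=2
thr0.R0=2 thr1.R0=1
thr0.R0=2 thr1.R0=2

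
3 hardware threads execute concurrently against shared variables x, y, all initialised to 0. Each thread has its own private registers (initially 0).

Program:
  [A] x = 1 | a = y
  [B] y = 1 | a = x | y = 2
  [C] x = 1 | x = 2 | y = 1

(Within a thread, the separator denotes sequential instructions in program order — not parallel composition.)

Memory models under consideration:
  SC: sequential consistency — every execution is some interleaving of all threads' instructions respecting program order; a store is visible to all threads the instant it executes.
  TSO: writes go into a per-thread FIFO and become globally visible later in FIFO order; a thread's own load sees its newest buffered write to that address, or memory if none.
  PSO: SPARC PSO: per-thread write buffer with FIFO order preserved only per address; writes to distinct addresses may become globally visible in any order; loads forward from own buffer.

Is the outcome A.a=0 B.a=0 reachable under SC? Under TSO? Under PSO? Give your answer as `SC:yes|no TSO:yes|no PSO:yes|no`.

SC:no TSO:yes PSO:yes

outcome vector order: (A.a,B.a)
SC (8): <0 1> <0 2> <1 0> <1 1> <1 2> <2 0> <2 1> <2 2>
TSO (9): <0 0> <0 1> <0 2> <1 0> <1 1> <1 2> <2 0> <2 1> <2 2>
PSO (9): <0 0> <0 1> <0 2> <1 0> <1 1> <1 2> <2 0> <2 1> <2 2>
target <0 0> ∈ {TSO,PSO}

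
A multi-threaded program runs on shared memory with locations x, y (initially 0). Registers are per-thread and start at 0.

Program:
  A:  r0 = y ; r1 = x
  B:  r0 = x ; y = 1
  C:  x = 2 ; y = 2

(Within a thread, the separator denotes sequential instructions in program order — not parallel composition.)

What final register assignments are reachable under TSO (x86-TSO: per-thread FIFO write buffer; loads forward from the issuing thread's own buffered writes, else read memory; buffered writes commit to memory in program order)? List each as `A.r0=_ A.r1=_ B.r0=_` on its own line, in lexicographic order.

A.r0=0 A.r1=0 B.r0=0
A.r0=0 A.r1=0 B.r0=2
A.r0=0 A.r1=2 B.r0=0
A.r0=0 A.r1=2 B.r0=2
A.r0=1 A.r1=0 B.r0=0
A.r0=1 A.r1=2 B.r0=0
A.r0=1 A.r1=2 B.r0=2
A.r0=2 A.r1=2 B.r0=0
A.r0=2 A.r1=2 B.r0=2

outcome vector order: (A.r0,A.r1,B.r0)
|TSO outcomes| = 9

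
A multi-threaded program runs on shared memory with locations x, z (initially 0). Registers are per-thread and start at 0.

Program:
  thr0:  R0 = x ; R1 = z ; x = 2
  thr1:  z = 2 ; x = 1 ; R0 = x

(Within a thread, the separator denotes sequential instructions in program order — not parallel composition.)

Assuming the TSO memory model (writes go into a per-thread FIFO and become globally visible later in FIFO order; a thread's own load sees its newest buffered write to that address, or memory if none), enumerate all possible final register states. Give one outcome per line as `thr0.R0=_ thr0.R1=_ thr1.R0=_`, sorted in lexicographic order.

outcome vector order: (thr0.R0,thr0.R1,thr1.R0)
|TSO outcomes| = 6

thr0.R0=0 thr0.R1=0 thr1.R0=1
thr0.R0=0 thr0.R1=0 thr1.R0=2
thr0.R0=0 thr0.R1=2 thr1.R0=1
thr0.R0=0 thr0.R1=2 thr1.R0=2
thr0.R0=1 thr0.R1=2 thr1.R0=1
thr0.R0=1 thr0.R1=2 thr1.R0=2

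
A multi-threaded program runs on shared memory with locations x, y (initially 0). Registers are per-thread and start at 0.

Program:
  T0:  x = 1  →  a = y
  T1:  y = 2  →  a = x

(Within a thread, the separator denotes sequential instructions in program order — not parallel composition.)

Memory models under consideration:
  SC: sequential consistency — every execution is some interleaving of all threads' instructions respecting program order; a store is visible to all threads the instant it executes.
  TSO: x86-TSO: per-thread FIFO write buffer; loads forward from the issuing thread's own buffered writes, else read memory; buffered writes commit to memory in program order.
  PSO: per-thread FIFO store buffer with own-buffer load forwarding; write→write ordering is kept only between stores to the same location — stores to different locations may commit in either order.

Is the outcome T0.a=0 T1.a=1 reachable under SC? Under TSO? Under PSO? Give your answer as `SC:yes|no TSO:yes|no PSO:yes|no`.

SC:yes TSO:yes PSO:yes

outcome vector order: (T0.a,T1.a)
SC (3): 0/1; 2/0; 2/1
TSO (4): 0/0; 0/1; 2/0; 2/1
PSO (4): 0/0; 0/1; 2/0; 2/1
target 0/1 ∈ {SC,TSO,PSO}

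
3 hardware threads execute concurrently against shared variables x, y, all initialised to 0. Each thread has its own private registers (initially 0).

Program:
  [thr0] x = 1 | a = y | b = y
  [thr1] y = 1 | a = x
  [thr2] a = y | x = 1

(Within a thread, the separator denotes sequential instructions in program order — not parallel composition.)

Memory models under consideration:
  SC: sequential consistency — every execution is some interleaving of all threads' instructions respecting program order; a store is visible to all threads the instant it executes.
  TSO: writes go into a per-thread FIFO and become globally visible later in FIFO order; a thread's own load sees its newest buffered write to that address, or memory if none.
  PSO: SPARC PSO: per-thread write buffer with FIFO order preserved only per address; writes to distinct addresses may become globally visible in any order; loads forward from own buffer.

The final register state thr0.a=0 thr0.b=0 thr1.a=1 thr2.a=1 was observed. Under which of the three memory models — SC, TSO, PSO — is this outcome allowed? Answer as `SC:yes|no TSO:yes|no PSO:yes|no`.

outcome vector order: (thr0.a,thr0.b,thr1.a,thr2.a)
SC (8): <0 0 1 0> <0 0 1 1> <0 1 1 0> <0 1 1 1> <1 1 0 0> <1 1 0 1> <1 1 1 0> <1 1 1 1>
TSO (12): <0 0 0 0> <0 0 0 1> <0 0 1 0> <0 0 1 1> <0 1 0 0> <0 1 0 1> <0 1 1 0> <0 1 1 1> <1 1 0 0> <1 1 0 1> <1 1 1 0> <1 1 1 1>
PSO (12): <0 0 0 0> <0 0 0 1> <0 0 1 0> <0 0 1 1> <0 1 0 0> <0 1 0 1> <0 1 1 0> <0 1 1 1> <1 1 0 0> <1 1 0 1> <1 1 1 0> <1 1 1 1>
target <0 0 1 1> ∈ {SC,TSO,PSO}

SC:yes TSO:yes PSO:yes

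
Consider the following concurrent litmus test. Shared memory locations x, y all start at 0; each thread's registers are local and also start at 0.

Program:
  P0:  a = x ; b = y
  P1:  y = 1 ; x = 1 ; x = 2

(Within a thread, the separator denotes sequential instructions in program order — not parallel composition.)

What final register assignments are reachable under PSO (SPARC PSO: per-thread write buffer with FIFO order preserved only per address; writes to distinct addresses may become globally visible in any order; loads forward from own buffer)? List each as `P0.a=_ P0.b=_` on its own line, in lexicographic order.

P0.a=0 P0.b=0
P0.a=0 P0.b=1
P0.a=1 P0.b=0
P0.a=1 P0.b=1
P0.a=2 P0.b=0
P0.a=2 P0.b=1

outcome vector order: (P0.a,P0.b)
|PSO outcomes| = 6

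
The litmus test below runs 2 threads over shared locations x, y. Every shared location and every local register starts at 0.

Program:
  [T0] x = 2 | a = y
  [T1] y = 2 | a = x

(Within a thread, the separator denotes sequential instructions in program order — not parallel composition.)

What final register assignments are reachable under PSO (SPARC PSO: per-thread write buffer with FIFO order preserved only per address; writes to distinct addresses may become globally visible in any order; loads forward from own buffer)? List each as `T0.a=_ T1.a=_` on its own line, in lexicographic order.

outcome vector order: (T0.a,T1.a)
|PSO outcomes| = 4

T0.a=0 T1.a=0
T0.a=0 T1.a=2
T0.a=2 T1.a=0
T0.a=2 T1.a=2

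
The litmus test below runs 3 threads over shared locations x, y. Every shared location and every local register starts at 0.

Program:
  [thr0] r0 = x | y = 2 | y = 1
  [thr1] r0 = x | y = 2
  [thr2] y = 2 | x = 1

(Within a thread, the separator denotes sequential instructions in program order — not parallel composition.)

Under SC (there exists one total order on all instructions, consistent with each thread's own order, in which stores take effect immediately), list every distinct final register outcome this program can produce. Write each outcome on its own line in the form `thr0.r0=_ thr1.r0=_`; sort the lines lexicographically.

thr0.r0=0 thr1.r0=0
thr0.r0=0 thr1.r0=1
thr0.r0=1 thr1.r0=0
thr0.r0=1 thr1.r0=1

outcome vector order: (thr0.r0,thr1.r0)
|SC outcomes| = 4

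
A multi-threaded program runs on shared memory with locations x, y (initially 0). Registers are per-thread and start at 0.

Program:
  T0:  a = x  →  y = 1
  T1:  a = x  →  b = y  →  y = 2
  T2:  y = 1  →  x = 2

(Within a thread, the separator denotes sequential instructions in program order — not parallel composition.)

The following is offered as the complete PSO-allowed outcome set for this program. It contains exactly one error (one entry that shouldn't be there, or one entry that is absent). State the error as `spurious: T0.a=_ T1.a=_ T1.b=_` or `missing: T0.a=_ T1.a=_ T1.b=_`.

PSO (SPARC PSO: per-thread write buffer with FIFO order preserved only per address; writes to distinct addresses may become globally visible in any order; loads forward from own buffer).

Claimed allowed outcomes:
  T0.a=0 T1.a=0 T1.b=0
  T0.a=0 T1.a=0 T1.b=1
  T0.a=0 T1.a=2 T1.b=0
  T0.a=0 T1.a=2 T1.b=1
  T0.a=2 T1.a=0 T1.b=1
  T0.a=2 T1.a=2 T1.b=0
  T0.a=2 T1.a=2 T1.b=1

outcome vector order: (T0.a,T1.a,T1.b)
PSO (8): 0/0/0, 0/0/1, 0/2/0, 0/2/1, 2/0/0, 2/0/1, 2/2/0, 2/2/1
PSO∖claimed = {2/0/0}

missing: T0.a=2 T1.a=0 T1.b=0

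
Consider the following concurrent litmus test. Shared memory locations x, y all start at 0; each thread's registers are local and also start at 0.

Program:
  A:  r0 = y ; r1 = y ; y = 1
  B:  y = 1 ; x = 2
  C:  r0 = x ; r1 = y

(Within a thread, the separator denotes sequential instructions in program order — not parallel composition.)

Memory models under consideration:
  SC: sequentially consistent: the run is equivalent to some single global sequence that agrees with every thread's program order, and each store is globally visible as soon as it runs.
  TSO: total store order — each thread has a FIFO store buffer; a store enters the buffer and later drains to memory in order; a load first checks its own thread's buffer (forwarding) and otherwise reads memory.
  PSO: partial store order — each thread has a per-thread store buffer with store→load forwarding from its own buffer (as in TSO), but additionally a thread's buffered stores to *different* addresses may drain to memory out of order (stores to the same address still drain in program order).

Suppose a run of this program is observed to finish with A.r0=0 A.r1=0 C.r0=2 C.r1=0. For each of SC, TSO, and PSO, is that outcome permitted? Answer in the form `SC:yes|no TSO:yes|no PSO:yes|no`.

outcome vector order: (A.r0,A.r1,C.r0,C.r1)
SC (9): 0000; 0001; 0021; 0100; 0101; 0121; 1100; 1101; 1121
TSO (9): 0000; 0001; 0021; 0100; 0101; 0121; 1100; 1101; 1121
PSO (12): 0000; 0001; 0020; 0021; 0100; 0101; 0120; 0121; 1100; 1101; 1120; 1121
target 0020 ∈ {PSO}

SC:no TSO:no PSO:yes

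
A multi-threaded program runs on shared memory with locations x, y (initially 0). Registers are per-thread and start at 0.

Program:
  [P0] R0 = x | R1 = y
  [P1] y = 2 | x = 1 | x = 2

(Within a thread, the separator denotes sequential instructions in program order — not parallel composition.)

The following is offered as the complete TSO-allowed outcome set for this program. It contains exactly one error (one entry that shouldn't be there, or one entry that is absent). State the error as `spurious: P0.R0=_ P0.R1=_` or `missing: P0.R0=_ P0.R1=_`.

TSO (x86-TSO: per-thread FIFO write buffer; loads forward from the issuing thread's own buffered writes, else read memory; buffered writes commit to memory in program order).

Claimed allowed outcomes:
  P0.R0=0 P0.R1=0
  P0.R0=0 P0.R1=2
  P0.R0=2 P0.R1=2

outcome vector order: (P0.R0,P0.R1)
TSO: 4 outcomes — {0/0, 0/2, 1/2, 2/2}
TSO∖claimed = {1/2}

missing: P0.R0=1 P0.R1=2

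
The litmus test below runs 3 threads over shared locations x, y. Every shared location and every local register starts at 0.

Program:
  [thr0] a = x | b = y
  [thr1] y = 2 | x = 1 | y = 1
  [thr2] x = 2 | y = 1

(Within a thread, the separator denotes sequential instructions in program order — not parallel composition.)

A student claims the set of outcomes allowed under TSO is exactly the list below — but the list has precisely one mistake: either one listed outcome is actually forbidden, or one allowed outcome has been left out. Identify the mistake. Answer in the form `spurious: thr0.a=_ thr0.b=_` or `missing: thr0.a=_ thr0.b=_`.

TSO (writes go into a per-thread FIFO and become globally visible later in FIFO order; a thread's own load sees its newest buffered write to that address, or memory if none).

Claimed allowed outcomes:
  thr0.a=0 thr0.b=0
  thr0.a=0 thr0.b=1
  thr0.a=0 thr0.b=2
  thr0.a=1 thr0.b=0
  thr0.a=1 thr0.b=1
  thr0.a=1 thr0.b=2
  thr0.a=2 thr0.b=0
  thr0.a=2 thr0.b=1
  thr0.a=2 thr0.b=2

outcome vector order: (thr0.a,thr0.b)
TSO: 8 outcomes — {0/0 0/1 0/2 1/1 1/2 2/0 2/1 2/2}
claimed∖TSO = {1/0}

spurious: thr0.a=1 thr0.b=0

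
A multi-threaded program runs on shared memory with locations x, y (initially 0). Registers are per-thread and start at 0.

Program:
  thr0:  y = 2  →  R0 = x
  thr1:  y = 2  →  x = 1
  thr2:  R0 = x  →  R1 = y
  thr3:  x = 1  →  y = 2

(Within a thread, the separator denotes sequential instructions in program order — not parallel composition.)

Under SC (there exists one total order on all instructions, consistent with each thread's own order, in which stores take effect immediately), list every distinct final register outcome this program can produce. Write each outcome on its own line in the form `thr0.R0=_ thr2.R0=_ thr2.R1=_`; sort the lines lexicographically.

thr0.R0=0 thr2.R0=0 thr2.R1=0
thr0.R0=0 thr2.R0=0 thr2.R1=2
thr0.R0=0 thr2.R0=1 thr2.R1=2
thr0.R0=1 thr2.R0=0 thr2.R1=0
thr0.R0=1 thr2.R0=0 thr2.R1=2
thr0.R0=1 thr2.R0=1 thr2.R1=0
thr0.R0=1 thr2.R0=1 thr2.R1=2

outcome vector order: (thr0.R0,thr2.R0,thr2.R1)
|SC outcomes| = 7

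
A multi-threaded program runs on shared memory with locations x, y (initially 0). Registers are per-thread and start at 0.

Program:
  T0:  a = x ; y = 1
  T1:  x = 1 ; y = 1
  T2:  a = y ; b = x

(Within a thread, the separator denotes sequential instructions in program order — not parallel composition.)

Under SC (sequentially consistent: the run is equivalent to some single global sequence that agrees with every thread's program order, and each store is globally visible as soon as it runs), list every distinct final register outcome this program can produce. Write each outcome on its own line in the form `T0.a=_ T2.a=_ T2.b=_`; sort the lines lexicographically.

outcome vector order: (T0.a,T2.a,T2.b)
|SC outcomes| = 7

T0.a=0 T2.a=0 T2.b=0
T0.a=0 T2.a=0 T2.b=1
T0.a=0 T2.a=1 T2.b=0
T0.a=0 T2.a=1 T2.b=1
T0.a=1 T2.a=0 T2.b=0
T0.a=1 T2.a=0 T2.b=1
T0.a=1 T2.a=1 T2.b=1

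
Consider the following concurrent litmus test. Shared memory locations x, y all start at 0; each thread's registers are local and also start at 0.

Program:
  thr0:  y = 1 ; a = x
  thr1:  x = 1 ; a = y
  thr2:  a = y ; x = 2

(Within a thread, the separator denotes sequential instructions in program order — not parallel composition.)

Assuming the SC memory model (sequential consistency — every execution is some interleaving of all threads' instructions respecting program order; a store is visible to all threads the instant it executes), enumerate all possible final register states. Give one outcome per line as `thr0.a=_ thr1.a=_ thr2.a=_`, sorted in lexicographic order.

thr0.a=0 thr1.a=1 thr2.a=0
thr0.a=0 thr1.a=1 thr2.a=1
thr0.a=1 thr1.a=0 thr2.a=0
thr0.a=1 thr1.a=0 thr2.a=1
thr0.a=1 thr1.a=1 thr2.a=0
thr0.a=1 thr1.a=1 thr2.a=1
thr0.a=2 thr1.a=0 thr2.a=0
thr0.a=2 thr1.a=0 thr2.a=1
thr0.a=2 thr1.a=1 thr2.a=0
thr0.a=2 thr1.a=1 thr2.a=1

outcome vector order: (thr0.a,thr1.a,thr2.a)
|SC outcomes| = 10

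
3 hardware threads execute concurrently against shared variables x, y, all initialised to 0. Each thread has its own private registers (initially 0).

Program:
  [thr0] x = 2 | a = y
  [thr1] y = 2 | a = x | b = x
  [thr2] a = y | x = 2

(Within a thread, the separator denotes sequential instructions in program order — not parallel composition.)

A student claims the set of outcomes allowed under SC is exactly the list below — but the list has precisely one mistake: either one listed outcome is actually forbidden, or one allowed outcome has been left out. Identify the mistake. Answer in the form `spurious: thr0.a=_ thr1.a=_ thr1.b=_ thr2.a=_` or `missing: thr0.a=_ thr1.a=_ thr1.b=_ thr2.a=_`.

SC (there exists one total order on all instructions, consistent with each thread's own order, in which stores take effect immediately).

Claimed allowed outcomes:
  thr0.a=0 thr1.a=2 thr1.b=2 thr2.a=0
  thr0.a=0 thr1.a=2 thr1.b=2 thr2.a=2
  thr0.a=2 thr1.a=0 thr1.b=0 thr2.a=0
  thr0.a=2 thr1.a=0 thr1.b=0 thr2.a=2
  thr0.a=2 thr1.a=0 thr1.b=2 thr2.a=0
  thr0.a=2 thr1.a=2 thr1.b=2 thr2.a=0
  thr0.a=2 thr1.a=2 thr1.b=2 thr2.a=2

missing: thr0.a=2 thr1.a=0 thr1.b=2 thr2.a=2

outcome vector order: (thr0.a,thr1.a,thr1.b,thr2.a)
[SC] allowed = {0/2/2/0; 0/2/2/2; 2/0/0/0; 2/0/0/2; 2/0/2/0; 2/0/2/2; 2/2/2/0; 2/2/2/2}
SC∖claimed = {2/0/2/2}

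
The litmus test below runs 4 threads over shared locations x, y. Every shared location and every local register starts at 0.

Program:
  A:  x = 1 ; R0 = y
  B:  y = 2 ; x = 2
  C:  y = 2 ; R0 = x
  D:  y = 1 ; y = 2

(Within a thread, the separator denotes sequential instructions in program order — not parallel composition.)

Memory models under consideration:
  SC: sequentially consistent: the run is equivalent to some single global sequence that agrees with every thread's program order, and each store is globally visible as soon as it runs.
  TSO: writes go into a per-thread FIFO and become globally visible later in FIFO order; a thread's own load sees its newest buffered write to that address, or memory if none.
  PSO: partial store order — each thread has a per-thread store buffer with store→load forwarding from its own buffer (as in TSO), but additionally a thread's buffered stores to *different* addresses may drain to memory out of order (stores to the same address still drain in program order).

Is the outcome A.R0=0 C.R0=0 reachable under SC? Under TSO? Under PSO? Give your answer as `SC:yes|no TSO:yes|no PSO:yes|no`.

outcome vector order: (A.R0,C.R0)
SC: 8 outcomes — {0/1; 0/2; 1/0; 1/1; 1/2; 2/0; 2/1; 2/2}
TSO: 9 outcomes — {0/0; 0/1; 0/2; 1/0; 1/1; 1/2; 2/0; 2/1; 2/2}
PSO: 9 outcomes — {0/0; 0/1; 0/2; 1/0; 1/1; 1/2; 2/0; 2/1; 2/2}
target 0/0 ∈ {TSO,PSO}

SC:no TSO:yes PSO:yes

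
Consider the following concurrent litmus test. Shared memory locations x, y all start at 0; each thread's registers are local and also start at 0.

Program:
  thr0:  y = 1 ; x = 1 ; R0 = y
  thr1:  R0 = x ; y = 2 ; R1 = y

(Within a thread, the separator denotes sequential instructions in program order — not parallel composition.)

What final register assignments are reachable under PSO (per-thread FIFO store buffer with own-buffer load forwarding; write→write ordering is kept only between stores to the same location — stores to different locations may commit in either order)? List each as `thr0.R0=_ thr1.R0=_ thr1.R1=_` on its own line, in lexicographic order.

thr0.R0=1 thr1.R0=0 thr1.R1=1
thr0.R0=1 thr1.R0=0 thr1.R1=2
thr0.R0=1 thr1.R0=1 thr1.R1=1
thr0.R0=1 thr1.R0=1 thr1.R1=2
thr0.R0=2 thr1.R0=0 thr1.R1=2
thr0.R0=2 thr1.R0=1 thr1.R1=2

outcome vector order: (thr0.R0,thr1.R0,thr1.R1)
|PSO outcomes| = 6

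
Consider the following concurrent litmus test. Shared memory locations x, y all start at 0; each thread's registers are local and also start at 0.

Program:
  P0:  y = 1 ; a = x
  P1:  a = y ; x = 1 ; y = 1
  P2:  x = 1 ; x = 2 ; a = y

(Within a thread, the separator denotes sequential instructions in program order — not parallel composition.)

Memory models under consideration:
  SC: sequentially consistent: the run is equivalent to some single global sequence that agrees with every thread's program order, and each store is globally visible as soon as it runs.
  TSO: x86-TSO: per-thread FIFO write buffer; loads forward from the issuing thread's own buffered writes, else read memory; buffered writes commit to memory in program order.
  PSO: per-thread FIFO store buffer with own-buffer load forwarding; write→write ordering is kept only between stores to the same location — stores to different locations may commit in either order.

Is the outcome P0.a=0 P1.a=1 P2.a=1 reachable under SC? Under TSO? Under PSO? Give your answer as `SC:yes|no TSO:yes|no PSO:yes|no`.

outcome vector order: (P0.a,P1.a,P2.a)
under SC → <0 0 1>; <0 1 1>; <1 0 0>; <1 0 1>; <1 1 0>; <1 1 1>; <2 0 0>; <2 0 1>; <2 1 0>; <2 1 1>
under TSO → <0 0 0>; <0 0 1>; <0 1 0>; <0 1 1>; <1 0 0>; <1 0 1>; <1 1 0>; <1 1 1>; <2 0 0>; <2 0 1>; <2 1 0>; <2 1 1>
under PSO → <0 0 0>; <0 0 1>; <0 1 0>; <0 1 1>; <1 0 0>; <1 0 1>; <1 1 0>; <1 1 1>; <2 0 0>; <2 0 1>; <2 1 0>; <2 1 1>
target <0 1 1> ∈ {SC,TSO,PSO}

SC:yes TSO:yes PSO:yes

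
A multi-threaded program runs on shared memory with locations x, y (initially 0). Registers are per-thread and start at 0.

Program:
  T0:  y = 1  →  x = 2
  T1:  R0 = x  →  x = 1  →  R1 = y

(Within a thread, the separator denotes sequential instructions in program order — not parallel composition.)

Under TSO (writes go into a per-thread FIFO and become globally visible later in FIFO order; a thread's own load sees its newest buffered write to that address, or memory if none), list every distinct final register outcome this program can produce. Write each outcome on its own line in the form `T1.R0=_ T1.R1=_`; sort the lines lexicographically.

T1.R0=0 T1.R1=0
T1.R0=0 T1.R1=1
T1.R0=2 T1.R1=1

outcome vector order: (T1.R0,T1.R1)
|TSO outcomes| = 3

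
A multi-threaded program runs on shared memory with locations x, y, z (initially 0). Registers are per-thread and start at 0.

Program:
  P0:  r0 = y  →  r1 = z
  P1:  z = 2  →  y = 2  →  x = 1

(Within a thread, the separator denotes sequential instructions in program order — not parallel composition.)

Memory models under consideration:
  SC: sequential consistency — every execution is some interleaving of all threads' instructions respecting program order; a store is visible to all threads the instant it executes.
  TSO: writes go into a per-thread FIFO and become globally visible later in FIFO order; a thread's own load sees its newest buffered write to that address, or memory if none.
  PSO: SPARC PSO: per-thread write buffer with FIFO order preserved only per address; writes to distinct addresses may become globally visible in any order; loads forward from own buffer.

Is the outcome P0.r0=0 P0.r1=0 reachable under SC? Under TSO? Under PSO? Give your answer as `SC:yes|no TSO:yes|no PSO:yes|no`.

outcome vector order: (P0.r0,P0.r1)
[SC] allowed = {00; 02; 22}
[TSO] allowed = {00; 02; 22}
[PSO] allowed = {00; 02; 20; 22}
target 00 ∈ {SC,TSO,PSO}

SC:yes TSO:yes PSO:yes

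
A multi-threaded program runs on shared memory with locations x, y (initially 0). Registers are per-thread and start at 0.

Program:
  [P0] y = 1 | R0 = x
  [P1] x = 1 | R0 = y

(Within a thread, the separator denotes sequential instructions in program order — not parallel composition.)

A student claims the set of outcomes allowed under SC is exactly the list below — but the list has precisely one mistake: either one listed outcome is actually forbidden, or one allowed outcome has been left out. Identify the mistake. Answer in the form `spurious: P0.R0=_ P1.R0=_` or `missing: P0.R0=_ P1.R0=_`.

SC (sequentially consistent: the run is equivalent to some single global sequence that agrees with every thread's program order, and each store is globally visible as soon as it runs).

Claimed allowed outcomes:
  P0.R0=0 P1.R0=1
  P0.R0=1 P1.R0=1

missing: P0.R0=1 P1.R0=0

outcome vector order: (P0.R0,P1.R0)
SC: 3 outcomes — {<0 1>, <1 0>, <1 1>}
SC∖claimed = {<1 0>}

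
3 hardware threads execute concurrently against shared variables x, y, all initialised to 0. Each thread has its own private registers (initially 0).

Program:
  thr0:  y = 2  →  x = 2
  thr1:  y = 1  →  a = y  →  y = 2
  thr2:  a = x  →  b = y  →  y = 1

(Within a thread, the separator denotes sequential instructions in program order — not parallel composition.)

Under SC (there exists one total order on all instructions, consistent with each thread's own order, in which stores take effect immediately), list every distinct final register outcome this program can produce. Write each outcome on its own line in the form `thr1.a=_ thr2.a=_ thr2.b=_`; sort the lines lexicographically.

outcome vector order: (thr1.a,thr2.a,thr2.b)
|SC outcomes| = 9

thr1.a=1 thr2.a=0 thr2.b=0
thr1.a=1 thr2.a=0 thr2.b=1
thr1.a=1 thr2.a=0 thr2.b=2
thr1.a=1 thr2.a=2 thr2.b=1
thr1.a=1 thr2.a=2 thr2.b=2
thr1.a=2 thr2.a=0 thr2.b=0
thr1.a=2 thr2.a=0 thr2.b=1
thr1.a=2 thr2.a=0 thr2.b=2
thr1.a=2 thr2.a=2 thr2.b=2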